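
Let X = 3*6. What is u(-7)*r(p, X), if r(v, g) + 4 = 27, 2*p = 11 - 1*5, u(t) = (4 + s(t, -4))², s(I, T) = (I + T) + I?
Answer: 4508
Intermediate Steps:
s(I, T) = T + 2*I
u(t) = 4*t² (u(t) = (4 + (-4 + 2*t))² = (2*t)² = 4*t²)
p = 3 (p = (11 - 1*5)/2 = (11 - 5)/2 = (½)*6 = 3)
X = 18
r(v, g) = 23 (r(v, g) = -4 + 27 = 23)
u(-7)*r(p, X) = (4*(-7)²)*23 = (4*49)*23 = 196*23 = 4508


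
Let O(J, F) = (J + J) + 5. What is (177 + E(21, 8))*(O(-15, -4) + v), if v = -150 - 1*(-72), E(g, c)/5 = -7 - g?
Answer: -3811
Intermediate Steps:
E(g, c) = -35 - 5*g (E(g, c) = 5*(-7 - g) = -35 - 5*g)
O(J, F) = 5 + 2*J (O(J, F) = 2*J + 5 = 5 + 2*J)
v = -78 (v = -150 + 72 = -78)
(177 + E(21, 8))*(O(-15, -4) + v) = (177 + (-35 - 5*21))*((5 + 2*(-15)) - 78) = (177 + (-35 - 105))*((5 - 30) - 78) = (177 - 140)*(-25 - 78) = 37*(-103) = -3811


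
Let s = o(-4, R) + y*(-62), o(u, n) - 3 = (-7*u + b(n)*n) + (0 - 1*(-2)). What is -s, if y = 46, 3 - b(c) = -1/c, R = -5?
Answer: 2833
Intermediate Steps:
b(c) = 3 + 1/c (b(c) = 3 - (-1)/c = 3 + 1/c)
o(u, n) = 5 - 7*u + n*(3 + 1/n) (o(u, n) = 3 + ((-7*u + (3 + 1/n)*n) + (0 - 1*(-2))) = 3 + ((-7*u + n*(3 + 1/n)) + (0 + 2)) = 3 + ((-7*u + n*(3 + 1/n)) + 2) = 3 + (2 - 7*u + n*(3 + 1/n)) = 5 - 7*u + n*(3 + 1/n))
s = -2833 (s = (6 - 7*(-4) + 3*(-5)) + 46*(-62) = (6 + 28 - 15) - 2852 = 19 - 2852 = -2833)
-s = -1*(-2833) = 2833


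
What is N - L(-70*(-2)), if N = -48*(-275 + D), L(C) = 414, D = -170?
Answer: 20946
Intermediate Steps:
N = 21360 (N = -48*(-275 - 170) = -48*(-445) = 21360)
N - L(-70*(-2)) = 21360 - 1*414 = 21360 - 414 = 20946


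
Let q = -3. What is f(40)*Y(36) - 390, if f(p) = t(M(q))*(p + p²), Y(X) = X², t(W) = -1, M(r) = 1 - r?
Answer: -2125830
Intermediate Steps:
f(p) = -p - p² (f(p) = -(p + p²) = -p - p²)
f(40)*Y(36) - 390 = -1*40*(1 + 40)*36² - 390 = -1*40*41*1296 - 390 = -1640*1296 - 390 = -2125440 - 390 = -2125830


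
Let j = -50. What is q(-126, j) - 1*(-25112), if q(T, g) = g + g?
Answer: 25012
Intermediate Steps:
q(T, g) = 2*g
q(-126, j) - 1*(-25112) = 2*(-50) - 1*(-25112) = -100 + 25112 = 25012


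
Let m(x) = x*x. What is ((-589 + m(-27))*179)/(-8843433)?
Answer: -25060/8843433 ≈ -0.0028337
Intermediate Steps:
m(x) = x²
((-589 + m(-27))*179)/(-8843433) = ((-589 + (-27)²)*179)/(-8843433) = ((-589 + 729)*179)*(-1/8843433) = (140*179)*(-1/8843433) = 25060*(-1/8843433) = -25060/8843433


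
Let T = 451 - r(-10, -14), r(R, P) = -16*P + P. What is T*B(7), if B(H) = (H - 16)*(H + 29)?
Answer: -78084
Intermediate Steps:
r(R, P) = -15*P
B(H) = (-16 + H)*(29 + H)
T = 241 (T = 451 - (-15)*(-14) = 451 - 1*210 = 451 - 210 = 241)
T*B(7) = 241*(-464 + 7**2 + 13*7) = 241*(-464 + 49 + 91) = 241*(-324) = -78084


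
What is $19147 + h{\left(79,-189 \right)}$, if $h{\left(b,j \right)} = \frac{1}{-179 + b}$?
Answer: $\frac{1914699}{100} \approx 19147.0$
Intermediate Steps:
$19147 + h{\left(79,-189 \right)} = 19147 + \frac{1}{-179 + 79} = 19147 + \frac{1}{-100} = 19147 - \frac{1}{100} = \frac{1914699}{100}$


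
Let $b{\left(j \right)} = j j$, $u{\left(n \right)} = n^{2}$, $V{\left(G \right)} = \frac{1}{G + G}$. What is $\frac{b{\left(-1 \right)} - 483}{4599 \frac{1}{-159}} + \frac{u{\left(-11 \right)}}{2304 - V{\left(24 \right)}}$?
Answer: $\frac{2834061350}{169536003} \approx 16.717$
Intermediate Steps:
$V{\left(G \right)} = \frac{1}{2 G}$
$b{\left(j \right)} = j^{2}$
$\frac{b{\left(-1 \right)} - 483}{4599 \frac{1}{-159}} + \frac{u{\left(-11 \right)}}{2304 - V{\left(24 \right)}} = \frac{\left(-1\right)^{2} - 483}{4599 \frac{1}{-159}} + \frac{\left(-11\right)^{2}}{2304 - \frac{1}{2 \cdot 24}} = \frac{1 - 483}{4599 \left(- \frac{1}{159}\right)} + \frac{121}{2304 - \frac{1}{2} \cdot \frac{1}{24}} = - \frac{482}{- \frac{1533}{53}} + \frac{121}{2304 - \frac{1}{48}} = \left(-482\right) \left(- \frac{53}{1533}\right) + \frac{121}{2304 - \frac{1}{48}} = \frac{25546}{1533} + \frac{121}{\frac{110591}{48}} = \frac{25546}{1533} + 121 \cdot \frac{48}{110591} = \frac{25546}{1533} + \frac{5808}{110591} = \frac{2834061350}{169536003}$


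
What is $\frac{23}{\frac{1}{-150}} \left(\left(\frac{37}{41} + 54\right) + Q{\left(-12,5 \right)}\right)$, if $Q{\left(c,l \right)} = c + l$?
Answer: $- \frac{6775800}{41} \approx -1.6526 \cdot 10^{5}$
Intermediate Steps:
$\frac{23}{\frac{1}{-150}} \left(\left(\frac{37}{41} + 54\right) + Q{\left(-12,5 \right)}\right) = \frac{23}{\frac{1}{-150}} \left(\left(\frac{37}{41} + 54\right) + \left(-12 + 5\right)\right) = \frac{23}{- \frac{1}{150}} \left(\left(37 \cdot \frac{1}{41} + 54\right) - 7\right) = 23 \left(-150\right) \left(\left(\frac{37}{41} + 54\right) - 7\right) = - 3450 \left(\frac{2251}{41} - 7\right) = \left(-3450\right) \frac{1964}{41} = - \frac{6775800}{41}$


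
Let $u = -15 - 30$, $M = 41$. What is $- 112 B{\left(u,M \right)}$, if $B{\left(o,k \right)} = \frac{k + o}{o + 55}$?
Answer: $\frac{224}{5} \approx 44.8$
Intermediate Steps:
$u = -45$
$B{\left(o,k \right)} = \frac{k + o}{55 + o}$
$- 112 B{\left(u,M \right)} = - 112 \frac{41 - 45}{55 - 45} = - 112 \cdot \frac{1}{10} \left(-4\right) = \left(-112\right) \left(- \frac{2}{5}\right) = \frac{224}{5}$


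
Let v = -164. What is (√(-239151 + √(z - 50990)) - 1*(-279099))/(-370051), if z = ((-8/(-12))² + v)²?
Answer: -279099/370051 - √(-2152359 + I*√1963406)/1110153 ≈ -0.75422 - 0.0013215*I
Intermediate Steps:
z = 2166784/81 (z = ((-8/(-12))² - 164)² = ((-8*(-1/12))² - 164)² = ((⅔)² - 164)² = (4/9 - 164)² = (-1472/9)² = 2166784/81 ≈ 26750.)
(√(-239151 + √(z - 50990)) - 1*(-279099))/(-370051) = (√(-239151 + √(2166784/81 - 50990)) - 1*(-279099))/(-370051) = (√(-239151 + √(-1963406/81)) + 279099)*(-1/370051) = (√(-239151 + I*√1963406/9) + 279099)*(-1/370051) = (279099 + √(-239151 + I*√1963406/9))*(-1/370051) = -279099/370051 - √(-239151 + I*√1963406/9)/370051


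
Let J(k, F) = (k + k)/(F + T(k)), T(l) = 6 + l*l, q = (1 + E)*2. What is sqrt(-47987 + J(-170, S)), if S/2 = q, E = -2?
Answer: I*sqrt(10021194896457)/14451 ≈ 219.06*I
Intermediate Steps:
q = -2 (q = (1 - 2)*2 = -1*2 = -2)
S = -4 (S = 2*(-2) = -4)
T(l) = 6 + l**2
J(k, F) = 2*k/(6 + F + k**2) (J(k, F) = (k + k)/(F + (6 + k**2)) = (2*k)/(6 + F + k**2) = 2*k/(6 + F + k**2))
sqrt(-47987 + J(-170, S)) = sqrt(-47987 + 2*(-170)/(6 - 4 + (-170)**2)) = sqrt(-47987 + 2*(-170)/(6 - 4 + 28900)) = sqrt(-47987 + 2*(-170)/28902) = sqrt(-47987 + 2*(-170)*(1/28902)) = sqrt(-47987 - 170/14451) = sqrt(-693460307/14451) = I*sqrt(10021194896457)/14451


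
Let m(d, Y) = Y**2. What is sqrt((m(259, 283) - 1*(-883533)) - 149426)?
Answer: 2*sqrt(203549) ≈ 902.33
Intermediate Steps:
sqrt((m(259, 283) - 1*(-883533)) - 149426) = sqrt((283**2 - 1*(-883533)) - 149426) = sqrt((80089 + 883533) - 149426) = sqrt(963622 - 149426) = sqrt(814196) = 2*sqrt(203549)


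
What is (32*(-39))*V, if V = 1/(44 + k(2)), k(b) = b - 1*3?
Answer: -1248/43 ≈ -29.023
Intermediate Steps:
k(b) = -3 + b (k(b) = b - 3 = -3 + b)
V = 1/43 (V = 1/(44 + (-3 + 2)) = 1/(44 - 1) = 1/43 ≈ 0.023256)
(32*(-39))*V = (32*(-39))*(1/43) = -1248*1/43 = -1248/43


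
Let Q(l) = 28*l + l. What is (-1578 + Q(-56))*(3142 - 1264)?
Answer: -6013356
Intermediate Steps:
Q(l) = 29*l
(-1578 + Q(-56))*(3142 - 1264) = (-1578 + 29*(-56))*(3142 - 1264) = (-1578 - 1624)*1878 = -3202*1878 = -6013356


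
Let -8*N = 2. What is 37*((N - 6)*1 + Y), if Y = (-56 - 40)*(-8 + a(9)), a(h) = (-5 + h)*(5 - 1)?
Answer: -114589/4 ≈ -28647.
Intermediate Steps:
a(h) = -20 + 4*h (a(h) = (-5 + h)*4 = -20 + 4*h)
N = -¼ (N = -⅛*2 = -¼ ≈ -0.25000)
Y = -768 (Y = (-56 - 40)*(-8 + (-20 + 4*9)) = -96*(-8 + (-20 + 36)) = -96*(-8 + 16) = -96*8 = -768)
37*((N - 6)*1 + Y) = 37*((-¼ - 6)*1 - 768) = 37*(-25/4*1 - 768) = 37*(-25/4 - 768) = 37*(-3097/4) = -114589/4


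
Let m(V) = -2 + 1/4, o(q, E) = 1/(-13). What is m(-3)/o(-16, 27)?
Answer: 91/4 ≈ 22.750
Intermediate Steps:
o(q, E) = -1/13
m(V) = -7/4 (m(V) = -2 + ¼ = -7/4)
m(-3)/o(-16, 27) = -7/(4*(-1/13)) = -7/4*(-13) = 91/4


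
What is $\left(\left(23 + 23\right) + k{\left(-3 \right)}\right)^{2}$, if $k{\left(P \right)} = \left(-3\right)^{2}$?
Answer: $3025$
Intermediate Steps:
$k{\left(P \right)} = 9$
$\left(\left(23 + 23\right) + k{\left(-3 \right)}\right)^{2} = \left(\left(23 + 23\right) + 9\right)^{2} = \left(46 + 9\right)^{2} = 55^{2} = 3025$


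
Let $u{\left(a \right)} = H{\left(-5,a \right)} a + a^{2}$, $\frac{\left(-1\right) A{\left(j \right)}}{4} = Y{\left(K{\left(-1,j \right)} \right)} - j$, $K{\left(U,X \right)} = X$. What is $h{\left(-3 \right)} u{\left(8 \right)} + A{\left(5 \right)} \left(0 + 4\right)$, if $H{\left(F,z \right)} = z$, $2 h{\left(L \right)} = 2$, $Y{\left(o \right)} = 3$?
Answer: $160$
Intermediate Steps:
$h{\left(L \right)} = 1$ ($h{\left(L \right)} = \frac{1}{2} \cdot 2 = 1$)
$A{\left(j \right)} = -12 + 4 j$ ($A{\left(j \right)} = - 4 \left(3 - j\right) = -12 + 4 j$)
$u{\left(a \right)} = 2 a^{2}$ ($u{\left(a \right)} = a a + a^{2} = a^{2} + a^{2} = 2 a^{2}$)
$h{\left(-3 \right)} u{\left(8 \right)} + A{\left(5 \right)} \left(0 + 4\right) = 1 \cdot 2 \cdot 8^{2} + \left(-12 + 4 \cdot 5\right) \left(0 + 4\right) = 1 \cdot 2 \cdot 64 + \left(-12 + 20\right) 4 = 1 \cdot 128 + 8 \cdot 4 = 128 + 32 = 160$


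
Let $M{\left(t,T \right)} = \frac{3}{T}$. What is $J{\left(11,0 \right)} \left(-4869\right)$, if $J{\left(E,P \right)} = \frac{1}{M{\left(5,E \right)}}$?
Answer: $-17853$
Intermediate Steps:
$J{\left(E,P \right)} = \frac{E}{3}$ ($J{\left(E,P \right)} = \frac{1}{3 \frac{1}{E}} = \frac{E}{3}$)
$J{\left(11,0 \right)} \left(-4869\right) = \frac{1}{3} \cdot 11 \left(-4869\right) = \frac{11}{3} \left(-4869\right) = -17853$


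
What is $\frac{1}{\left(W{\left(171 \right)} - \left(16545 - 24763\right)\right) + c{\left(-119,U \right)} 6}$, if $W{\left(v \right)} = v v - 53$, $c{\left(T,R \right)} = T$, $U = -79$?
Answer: $\frac{1}{36692} \approx 2.7254 \cdot 10^{-5}$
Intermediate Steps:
$W{\left(v \right)} = -53 + v^{2}$ ($W{\left(v \right)} = v^{2} - 53 = -53 + v^{2}$)
$\frac{1}{\left(W{\left(171 \right)} - \left(16545 - 24763\right)\right) + c{\left(-119,U \right)} 6} = \frac{1}{\left(\left(-53 + 171^{2}\right) - \left(16545 - 24763\right)\right) - 714} = \frac{1}{\left(\left(-53 + 29241\right) - -8218\right) - 714} = \frac{1}{\left(29188 + 8218\right) - 714} = \frac{1}{37406 - 714} = \frac{1}{36692}$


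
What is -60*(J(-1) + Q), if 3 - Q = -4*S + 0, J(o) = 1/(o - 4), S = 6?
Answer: -1608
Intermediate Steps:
J(o) = 1/(-4 + o)
Q = 27 (Q = 3 - (-4*6 + 0) = 3 - (-24 + 0) = 3 - 1*(-24) = 3 + 24 = 27)
-60*(J(-1) + Q) = -60*(1/(-4 - 1) + 27) = -60*(1/(-5) + 27) = -60*(-⅕ + 27) = -60*134/5 = -1608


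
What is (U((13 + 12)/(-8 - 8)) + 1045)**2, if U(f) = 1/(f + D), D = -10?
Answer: 37368369481/34225 ≈ 1.0918e+6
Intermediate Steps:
U(f) = 1/(-10 + f) (U(f) = 1/(f - 10) = 1/(-10 + f))
(U((13 + 12)/(-8 - 8)) + 1045)**2 = (1/(-10 + (13 + 12)/(-8 - 8)) + 1045)**2 = (1/(-10 + 25/(-16)) + 1045)**2 = (1/(-10 + 25*(-1/16)) + 1045)**2 = (1/(-10 - 25/16) + 1045)**2 = (1/(-185/16) + 1045)**2 = (-16/185 + 1045)**2 = (193309/185)**2 = 37368369481/34225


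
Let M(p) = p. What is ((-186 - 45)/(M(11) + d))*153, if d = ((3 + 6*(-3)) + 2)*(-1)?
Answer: -11781/8 ≈ -1472.6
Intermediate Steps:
d = 13 (d = ((3 - 18) + 2)*(-1) = (-15 + 2)*(-1) = -13*(-1) = 13)
((-186 - 45)/(M(11) + d))*153 = ((-186 - 45)/(11 + 13))*153 = -231/24*153 = -231*1/24*153 = -77/8*153 = -11781/8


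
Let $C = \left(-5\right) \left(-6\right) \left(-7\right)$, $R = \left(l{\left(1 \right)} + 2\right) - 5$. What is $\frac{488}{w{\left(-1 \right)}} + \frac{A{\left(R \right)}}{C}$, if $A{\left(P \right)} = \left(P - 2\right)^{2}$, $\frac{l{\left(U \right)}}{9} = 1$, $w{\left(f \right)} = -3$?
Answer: $- \frac{5696}{35} \approx -162.74$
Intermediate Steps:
$l{\left(U \right)} = 9$ ($l{\left(U \right)} = 9 \cdot 1 = 9$)
$R = 6$ ($R = \left(9 + 2\right) - 5 = 11 - 5 = 6$)
$A{\left(P \right)} = \left(-2 + P\right)^{2}$
$C = -210$ ($C = 30 \left(-7\right) = -210$)
$\frac{488}{w{\left(-1 \right)}} + \frac{A{\left(R \right)}}{C} = \frac{488}{-3} + \frac{\left(-2 + 6\right)^{2}}{-210} = 488 \left(- \frac{1}{3}\right) + 4^{2} \left(- \frac{1}{210}\right) = - \frac{488}{3} + 16 \left(- \frac{1}{210}\right) = - \frac{488}{3} - \frac{8}{105} = - \frac{5696}{35}$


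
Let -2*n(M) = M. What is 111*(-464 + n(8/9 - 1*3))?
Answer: -308321/6 ≈ -51387.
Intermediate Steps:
n(M) = -M/2
111*(-464 + n(8/9 - 1*3)) = 111*(-464 - (8/9 - 1*3)/2) = 111*(-464 - (8*(1/9) - 3)/2) = 111*(-464 - (8/9 - 3)/2) = 111*(-464 - 1/2*(-19/9)) = 111*(-464 + 19/18) = 111*(-8333/18) = -308321/6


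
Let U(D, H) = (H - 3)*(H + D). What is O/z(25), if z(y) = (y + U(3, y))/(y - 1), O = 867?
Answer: 20808/641 ≈ 32.462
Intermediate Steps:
U(D, H) = (-3 + H)*(D + H)
z(y) = (-9 + y + y**2)/(-1 + y) (z(y) = (y + (y**2 - 3*3 - 3*y + 3*y))/(y - 1) = (y + (y**2 - 9 - 3*y + 3*y))/(-1 + y) = (y + (-9 + y**2))/(-1 + y) = (-9 + y + y**2)/(-1 + y))
O/z(25) = 867/(((-9 + 25 + 25**2)/(-1 + 25))) = 867/(((-9 + 25 + 625)/24)) = 867/(((1/24)*641)) = 867/(641/24) = 867*(24/641) = 20808/641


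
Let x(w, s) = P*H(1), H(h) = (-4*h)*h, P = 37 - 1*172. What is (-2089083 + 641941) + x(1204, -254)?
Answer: -1446602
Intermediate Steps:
P = -135 (P = 37 - 172 = -135)
H(h) = -4*h**2
x(w, s) = 540 (x(w, s) = -(-540)*1**2 = -(-540) = -135*(-4) = 540)
(-2089083 + 641941) + x(1204, -254) = (-2089083 + 641941) + 540 = -1447142 + 540 = -1446602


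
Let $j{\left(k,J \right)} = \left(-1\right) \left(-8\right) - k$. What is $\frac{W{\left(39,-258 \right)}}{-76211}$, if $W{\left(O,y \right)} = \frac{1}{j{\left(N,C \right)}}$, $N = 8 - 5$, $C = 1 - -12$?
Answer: $- \frac{1}{381055} \approx -2.6243 \cdot 10^{-6}$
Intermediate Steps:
$C = 13$ ($C = 1 + 12 = 13$)
$N = 3$ ($N = 8 - 5 = 3$)
$j{\left(k,J \right)} = 8 - k$
$W{\left(O,y \right)} = \frac{1}{5}$ ($W{\left(O,y \right)} = \frac{1}{8 - 3} = \frac{1}{5}$)
$\frac{W{\left(39,-258 \right)}}{-76211} = \frac{1}{5 \left(-76211\right)} = \frac{1}{5} \left(- \frac{1}{76211}\right) = - \frac{1}{381055}$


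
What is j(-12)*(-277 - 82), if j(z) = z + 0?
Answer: 4308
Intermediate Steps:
j(z) = z
j(-12)*(-277 - 82) = -12*(-277 - 82) = -12*(-359) = 4308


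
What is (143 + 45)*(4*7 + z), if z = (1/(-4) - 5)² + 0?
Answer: 41783/4 ≈ 10446.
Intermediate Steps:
z = 441/16 (z = (1*(-¼) - 5)² + 0 = (-¼ - 5)² + 0 = (-21/4)² + 0 = 441/16 + 0 = 441/16 ≈ 27.563)
(143 + 45)*(4*7 + z) = (143 + 45)*(4*7 + 441/16) = 188*(28 + 441/16) = 188*(889/16) = 41783/4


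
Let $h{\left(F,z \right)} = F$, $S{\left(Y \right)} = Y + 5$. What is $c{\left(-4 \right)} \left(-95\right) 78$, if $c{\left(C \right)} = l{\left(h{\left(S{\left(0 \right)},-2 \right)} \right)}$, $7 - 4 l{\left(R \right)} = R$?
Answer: $-3705$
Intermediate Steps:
$S{\left(Y \right)} = 5 + Y$
$l{\left(R \right)} = \frac{7}{4} - \frac{R}{4}$
$c{\left(C \right)} = \frac{1}{2}$ ($c{\left(C \right)} = \frac{7}{4} - \frac{5 + 0}{4} = \frac{7}{4} - \frac{5}{4} = \frac{1}{2}$)
$c{\left(-4 \right)} \left(-95\right) 78 = \frac{1}{2} \left(-95\right) 78 = \left(- \frac{95}{2}\right) 78 = -3705$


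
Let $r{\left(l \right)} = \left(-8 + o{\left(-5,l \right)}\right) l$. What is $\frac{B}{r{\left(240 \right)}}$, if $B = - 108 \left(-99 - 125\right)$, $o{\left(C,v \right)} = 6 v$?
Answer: $\frac{63}{895} \approx 0.070391$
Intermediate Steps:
$r{\left(l \right)} = l \left(-8 + 6 l\right)$ ($r{\left(l \right)} = \left(-8 + 6 l\right) l = l \left(-8 + 6 l\right)$)
$B = 24192$ ($B = \left(-108\right) \left(-224\right) = 24192$)
$\frac{B}{r{\left(240 \right)}} = \frac{24192}{2 \cdot 240 \left(-4 + 3 \cdot 240\right)} = \frac{24192}{2 \cdot 240 \left(-4 + 720\right)} = \frac{24192}{2 \cdot 240 \cdot 716} = \frac{24192}{343680} = 24192 \cdot \frac{1}{343680} = \frac{63}{895}$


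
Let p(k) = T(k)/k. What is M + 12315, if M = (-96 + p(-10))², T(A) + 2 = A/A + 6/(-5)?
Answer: 53722021/2500 ≈ 21489.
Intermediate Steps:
T(A) = -11/5 (T(A) = -2 + (A/A + 6/(-5)) = -2 + (1 + 6*(-⅕)) = -2 + (1 - 6/5) = -2 - ⅕ = -11/5)
p(k) = -11/(5*k)
M = 22934521/2500 (M = (-96 - 11/5/(-10))² = (-96 - 11/5*(-⅒))² = (-96 + 11/50)² = (-4789/50)² = 22934521/2500 ≈ 9173.8)
M + 12315 = 22934521/2500 + 12315 = 53722021/2500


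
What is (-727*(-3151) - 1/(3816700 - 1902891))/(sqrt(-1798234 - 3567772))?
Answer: -2192054819796*I*sqrt(5366006)/5134755288427 ≈ -988.91*I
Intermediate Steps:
(-727*(-3151) - 1/(3816700 - 1902891))/(sqrt(-1798234 - 3567772)) = (2290777 - 1/1913809)/(sqrt(-5366006)) = (2290777 - 1*1/1913809)/((I*sqrt(5366006))) = (2290777 - 1/1913809)*(-I*sqrt(5366006)/5366006) = 4384109639592*(-I*sqrt(5366006)/5366006)/1913809 = -2192054819796*I*sqrt(5366006)/5134755288427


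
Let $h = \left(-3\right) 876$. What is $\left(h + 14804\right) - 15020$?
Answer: $-2844$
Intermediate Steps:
$h = -2628$
$\left(h + 14804\right) - 15020 = \left(-2628 + 14804\right) - 15020 = 12176 - 15020 = -2844$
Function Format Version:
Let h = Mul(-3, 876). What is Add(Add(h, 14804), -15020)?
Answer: -2844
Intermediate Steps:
h = -2628
Add(Add(h, 14804), -15020) = Add(Add(-2628, 14804), -15020) = Add(12176, -15020) = -2844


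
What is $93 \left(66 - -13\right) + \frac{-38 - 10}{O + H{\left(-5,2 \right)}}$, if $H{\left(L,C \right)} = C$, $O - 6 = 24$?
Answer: $\frac{14691}{2} \approx 7345.5$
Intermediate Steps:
$O = 30$ ($O = 6 + 24 = 30$)
$93 \left(66 - -13\right) + \frac{-38 - 10}{O + H{\left(-5,2 \right)}} = 93 \left(66 - -13\right) + \frac{-38 - 10}{30 + 2} = 93 \left(66 + 13\right) - \frac{48}{32} = 93 \cdot 79 - \frac{3}{2} = 7347 - \frac{3}{2} = \frac{14691}{2}$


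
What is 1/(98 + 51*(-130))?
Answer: -1/6532 ≈ -0.00015309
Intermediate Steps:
1/(98 + 51*(-130)) = 1/(98 - 6630) = 1/(-6532) = -1/6532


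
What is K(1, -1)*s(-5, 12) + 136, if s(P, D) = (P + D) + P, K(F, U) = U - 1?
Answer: 132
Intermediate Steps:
K(F, U) = -1 + U
s(P, D) = D + 2*P (s(P, D) = (D + P) + P = D + 2*P)
K(1, -1)*s(-5, 12) + 136 = (-1 - 1)*(12 + 2*(-5)) + 136 = -2*(12 - 10) + 136 = -2*2 + 136 = -4 + 136 = 132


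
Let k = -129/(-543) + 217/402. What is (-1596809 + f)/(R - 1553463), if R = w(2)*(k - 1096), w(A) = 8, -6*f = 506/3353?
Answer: 194787536159968/190568760091927 ≈ 1.0221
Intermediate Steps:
k = 56563/72762 (k = -129*(-1/543) + 217*(1/402) = 43/181 + 217/402 = 56563/72762 ≈ 0.77737)
f = -253/10059 (f = -253/(3*3353) = -⅙*506/3353 = -253/10059 ≈ -0.025152)
R = -318762356/36381 (R = 8*(56563/72762 - 1096) = 8*(-79690589/72762) = -318762356/36381 ≈ -8761.8)
(-1596809 + f)/(R - 1553463) = (-1596809 - 253/10059)/(-318762356/36381 - 1553463) = -16062301984/(10059*(-56835299759/36381)) = -16062301984/10059*(-36381/56835299759) = 194787536159968/190568760091927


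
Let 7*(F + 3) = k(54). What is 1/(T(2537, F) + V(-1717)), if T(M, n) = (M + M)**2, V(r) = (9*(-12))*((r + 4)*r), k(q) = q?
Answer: -1/291906392 ≈ -3.4258e-9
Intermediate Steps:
F = 33/7 (F = -3 + (1/7)*54 = -3 + 54/7 = 33/7 ≈ 4.7143)
V(r) = -108*r*(4 + r) (V(r) = -108*(4 + r)*r = -108*r*(4 + r))
T(M, n) = 4*M**2 (T(M, n) = (2*M)**2 = 4*M**2)
1/(T(2537, F) + V(-1717)) = 1/(4*2537**2 - 108*(-1717)*(4 - 1717)) = 1/(4*6436369 - 108*(-1717)*(-1713)) = 1/(25745476 - 317651868) = 1/(-291906392) = -1/291906392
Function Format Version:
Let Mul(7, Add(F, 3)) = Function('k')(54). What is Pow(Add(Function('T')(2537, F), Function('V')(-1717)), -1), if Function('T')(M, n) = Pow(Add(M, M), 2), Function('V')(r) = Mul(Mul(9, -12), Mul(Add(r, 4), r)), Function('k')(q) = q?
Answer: Rational(-1, 291906392) ≈ -3.4258e-9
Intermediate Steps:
F = Rational(33, 7) (F = Add(-3, Mul(Rational(1, 7), 54)) = Add(-3, Rational(54, 7)) = Rational(33, 7) ≈ 4.7143)
Function('V')(r) = Mul(-108, r, Add(4, r)) (Function('V')(r) = Mul(-108, Mul(Add(4, r), r)) = Mul(-108, Mul(r, Add(4, r))) = Mul(-108, r, Add(4, r)))
Function('T')(M, n) = Mul(4, Pow(M, 2)) (Function('T')(M, n) = Pow(Mul(2, M), 2) = Mul(4, Pow(M, 2)))
Pow(Add(Function('T')(2537, F), Function('V')(-1717)), -1) = Pow(Add(Mul(4, Pow(2537, 2)), Mul(-108, -1717, Add(4, -1717))), -1) = Pow(Add(Mul(4, 6436369), Mul(-108, -1717, -1713)), -1) = Pow(Add(25745476, -317651868), -1) = Pow(-291906392, -1) = Rational(-1, 291906392)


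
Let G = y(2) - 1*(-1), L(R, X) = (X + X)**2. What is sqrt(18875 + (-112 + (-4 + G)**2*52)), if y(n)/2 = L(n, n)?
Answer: sqrt(62495) ≈ 249.99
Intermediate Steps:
L(R, X) = 4*X**2 (L(R, X) = (2*X)**2 = 4*X**2)
y(n) = 8*n**2 (y(n) = 2*(4*n**2) = 8*n**2)
G = 33 (G = 8*2**2 - 1*(-1) = 8*4 + 1 = 32 + 1 = 33)
sqrt(18875 + (-112 + (-4 + G)**2*52)) = sqrt(18875 + (-112 + (-4 + 33)**2*52)) = sqrt(18875 + (-112 + 29**2*52)) = sqrt(18875 + (-112 + 841*52)) = sqrt(18875 + (-112 + 43732)) = sqrt(18875 + 43620) = sqrt(62495)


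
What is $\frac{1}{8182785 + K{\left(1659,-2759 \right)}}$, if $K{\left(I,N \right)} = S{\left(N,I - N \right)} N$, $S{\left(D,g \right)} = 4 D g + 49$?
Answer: $\frac{1}{134528743026} \approx 7.4334 \cdot 10^{-12}$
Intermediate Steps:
$S{\left(D,g \right)} = 49 + 4 D g$ ($S{\left(D,g \right)} = 4 D g + 49 = 49 + 4 D g$)
$K{\left(I,N \right)} = N \left(49 + 4 N \left(I - N\right)\right)$ ($K{\left(I,N \right)} = \left(49 + 4 N \left(I - N\right)\right) N = N \left(49 + 4 N \left(I - N\right)\right)$)
$\frac{1}{8182785 + K{\left(1659,-2759 \right)}} = \frac{1}{8182785 - 2759 \left(49 + 4 \left(-2759\right) \left(1659 - -2759\right)\right)} = \frac{1}{8182785 - 2759 \left(49 + 4 \left(-2759\right) \left(1659 + 2759\right)\right)} = \frac{1}{8182785 - 2759 \left(49 + 4 \left(-2759\right) 4418\right)} = \frac{1}{8182785 - 2759 \left(49 - 48757048\right)} = \frac{1}{8182785 - -134520560241} = \frac{1}{8182785 + 134520560241} = \frac{1}{134528743026}$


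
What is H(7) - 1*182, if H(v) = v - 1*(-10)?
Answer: -165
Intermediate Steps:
H(v) = 10 + v (H(v) = v + 10 = 10 + v)
H(7) - 1*182 = (10 + 7) - 1*182 = 17 - 182 = -165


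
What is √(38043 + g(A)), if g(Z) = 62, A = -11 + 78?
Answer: √38105 ≈ 195.21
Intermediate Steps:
A = 67
√(38043 + g(A)) = √(38043 + 62) = √38105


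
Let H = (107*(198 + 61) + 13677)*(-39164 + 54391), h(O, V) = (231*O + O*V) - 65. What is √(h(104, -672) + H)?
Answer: √630199601 ≈ 25104.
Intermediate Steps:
h(O, V) = -65 + 231*O + O*V
H = 630245530 (H = (107*259 + 13677)*15227 = (27713 + 13677)*15227 = 41390*15227 = 630245530)
√(h(104, -672) + H) = √((-65 + 231*104 + 104*(-672)) + 630245530) = √((-65 + 24024 - 69888) + 630245530) = √(-45929 + 630245530) = √630199601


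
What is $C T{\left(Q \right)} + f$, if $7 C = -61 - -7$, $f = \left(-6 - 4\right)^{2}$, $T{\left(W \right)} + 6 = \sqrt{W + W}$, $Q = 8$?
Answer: $\frac{808}{7} \approx 115.43$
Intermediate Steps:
$T{\left(W \right)} = -6 + \sqrt{2} \sqrt{W}$ ($T{\left(W \right)} = -6 + \sqrt{W + W} = -6 + \sqrt{2 W} = -6 + \sqrt{2} \sqrt{W}$)
$f = 100$ ($f = \left(-10\right)^{2} = 100$)
$C = - \frac{54}{7}$ ($C = \frac{-61 - -7}{7} = \frac{-61 + 7}{7} = \frac{1}{7} \left(-54\right) = - \frac{54}{7} \approx -7.7143$)
$C T{\left(Q \right)} + f = - \frac{54 \left(-6 + \sqrt{2} \sqrt{8}\right)}{7} + 100 = - \frac{54 \left(-6 + \sqrt{2} \cdot 2 \sqrt{2}\right)}{7} + 100 = - \frac{54 \left(-6 + 4\right)}{7} + 100 = \left(- \frac{54}{7}\right) \left(-2\right) + 100 = \frac{108}{7} + 100 = \frac{808}{7}$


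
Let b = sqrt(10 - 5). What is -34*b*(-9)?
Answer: 306*sqrt(5) ≈ 684.24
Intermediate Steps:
b = sqrt(5) ≈ 2.2361
-34*b*(-9) = -34*sqrt(5)*(-9) = 306*sqrt(5)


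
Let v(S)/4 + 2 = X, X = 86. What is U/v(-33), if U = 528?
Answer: 11/7 ≈ 1.5714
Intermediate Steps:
v(S) = 336 (v(S) = -8 + 4*86 = -8 + 344 = 336)
U/v(-33) = 528/336 = 528*(1/336) = 11/7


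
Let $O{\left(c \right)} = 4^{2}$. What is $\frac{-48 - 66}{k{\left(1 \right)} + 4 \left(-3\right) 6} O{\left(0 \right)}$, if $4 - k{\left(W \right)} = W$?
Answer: $\frac{608}{23} \approx 26.435$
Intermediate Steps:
$O{\left(c \right)} = 16$
$k{\left(W \right)} = 4 - W$
$\frac{-48 - 66}{k{\left(1 \right)} + 4 \left(-3\right) 6} O{\left(0 \right)} = \frac{-48 - 66}{\left(4 - 1\right) + 4 \left(-3\right) 6} \cdot 16 = - \frac{114}{\left(4 - 1\right) - 72} \cdot 16 = - \frac{114}{3 - 72} \cdot 16 = - \frac{114}{-69} \cdot 16 = \left(-114\right) \left(- \frac{1}{69}\right) 16 = \frac{38}{23} \cdot 16 = \frac{608}{23}$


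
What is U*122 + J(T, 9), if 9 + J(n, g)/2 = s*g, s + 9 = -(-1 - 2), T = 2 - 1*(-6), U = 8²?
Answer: 7682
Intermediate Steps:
U = 64
T = 8 (T = 2 + 6 = 8)
s = -6 (s = -9 - (-1 - 2) = -9 - 1*(-3) = -9 + 3 = -6)
J(n, g) = -18 - 12*g (J(n, g) = -18 + 2*(-6*g) = -18 - 12*g)
U*122 + J(T, 9) = 64*122 + (-18 - 12*9) = 7808 + (-18 - 108) = 7808 - 126 = 7682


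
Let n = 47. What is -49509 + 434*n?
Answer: -29111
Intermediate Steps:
-49509 + 434*n = -49509 + 434*47 = -49509 + 20398 = -29111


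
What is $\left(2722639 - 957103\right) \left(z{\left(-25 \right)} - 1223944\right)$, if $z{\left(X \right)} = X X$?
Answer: $-2159813733984$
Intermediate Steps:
$z{\left(X \right)} = X^{2}$
$\left(2722639 - 957103\right) \left(z{\left(-25 \right)} - 1223944\right) = \left(2722639 - 957103\right) \left(\left(-25\right)^{2} - 1223944\right) = 1765536 \left(625 - 1223944\right) = 1765536 \left(-1223319\right) = -2159813733984$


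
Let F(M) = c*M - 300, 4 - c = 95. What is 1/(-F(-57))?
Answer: -1/4887 ≈ -0.00020462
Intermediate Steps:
c = -91 (c = 4 - 1*95 = 4 - 95 = -91)
F(M) = -300 - 91*M (F(M) = -91*M - 300 = -300 - 91*M)
1/(-F(-57)) = 1/(-(-300 - 91*(-57))) = 1/(-(-300 + 5187)) = 1/(-1*4887) = 1/(-4887) = -1/4887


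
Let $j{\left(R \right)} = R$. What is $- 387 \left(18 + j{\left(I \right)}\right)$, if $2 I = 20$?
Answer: $-10836$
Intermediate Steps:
$I = 10$ ($I = \frac{1}{2} \cdot 20 = 10$)
$- 387 \left(18 + j{\left(I \right)}\right) = - 387 \left(18 + 10\right) = \left(-387\right) 28 = -10836$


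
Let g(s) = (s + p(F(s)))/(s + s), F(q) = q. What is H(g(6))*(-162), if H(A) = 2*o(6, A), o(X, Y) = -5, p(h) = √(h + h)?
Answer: 1620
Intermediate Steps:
p(h) = √2*√h (p(h) = √(2*h) = √2*√h)
g(s) = (s + √2*√s)/(2*s) (g(s) = (s + √2*√s)/(s + s) = (s + √2*√s)/((2*s)) = (s + √2*√s)*(1/(2*s)) = (s + √2*√s)/(2*s))
H(A) = -10 (H(A) = 2*(-5) = -10)
H(g(6))*(-162) = -10*(-162) = 1620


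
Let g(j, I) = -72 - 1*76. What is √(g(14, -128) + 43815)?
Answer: √43667 ≈ 208.97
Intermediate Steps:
g(j, I) = -148 (g(j, I) = -72 - 76 = -148)
√(g(14, -128) + 43815) = √(-148 + 43815) = √43667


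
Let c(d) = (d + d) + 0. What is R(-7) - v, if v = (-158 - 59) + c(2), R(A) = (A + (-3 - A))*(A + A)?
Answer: 255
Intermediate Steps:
c(d) = 2*d (c(d) = 2*d + 0 = 2*d)
R(A) = -6*A
v = -213 (v = (-158 - 59) + 2*2 = -217 + 4 = -213)
R(-7) - v = -6*(-7) - 1*(-213) = 42 + 213 = 255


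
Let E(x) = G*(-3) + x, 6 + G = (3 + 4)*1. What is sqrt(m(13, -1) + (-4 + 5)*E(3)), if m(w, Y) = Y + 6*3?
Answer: sqrt(17) ≈ 4.1231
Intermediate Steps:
G = 1 (G = -6 + (3 + 4)*1 = -6 + 7*1 = -6 + 7 = 1)
E(x) = -3 + x (E(x) = 1*(-3) + x = -3 + x)
m(w, Y) = 18 + Y (m(w, Y) = Y + 18 = 18 + Y)
sqrt(m(13, -1) + (-4 + 5)*E(3)) = sqrt((18 - 1) + (-4 + 5)*(-3 + 3)) = sqrt(17 + 1*0) = sqrt(17 + 0) = sqrt(17)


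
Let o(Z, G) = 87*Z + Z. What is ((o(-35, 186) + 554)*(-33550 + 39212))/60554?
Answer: -7151106/30277 ≈ -236.19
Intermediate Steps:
o(Z, G) = 88*Z
((o(-35, 186) + 554)*(-33550 + 39212))/60554 = ((88*(-35) + 554)*(-33550 + 39212))/60554 = ((-3080 + 554)*5662)*(1/60554) = -2526*5662*(1/60554) = -14302212*1/60554 = -7151106/30277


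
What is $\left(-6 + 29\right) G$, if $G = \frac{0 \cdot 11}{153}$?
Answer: $0$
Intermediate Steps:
$G = 0$ ($G = 0 \cdot \frac{1}{153} = 0$)
$\left(-6 + 29\right) G = \left(-6 + 29\right) 0 = 23 \cdot 0 = 0$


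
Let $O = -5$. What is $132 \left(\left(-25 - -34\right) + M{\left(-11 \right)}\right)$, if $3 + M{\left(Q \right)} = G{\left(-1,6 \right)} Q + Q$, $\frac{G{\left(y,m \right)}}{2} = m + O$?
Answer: $-3564$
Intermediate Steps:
$G{\left(y,m \right)} = -10 + 2 m$ ($G{\left(y,m \right)} = 2 \left(m - 5\right) = 2 \left(-5 + m\right) = -10 + 2 m$)
$M{\left(Q \right)} = -3 + 3 Q$ ($M{\left(Q \right)} = -3 + \left(\left(-10 + 2 \cdot 6\right) Q + Q\right) = -3 + \left(\left(-10 + 12\right) Q + Q\right) = -3 + \left(2 Q + Q\right) = -3 + 3 Q$)
$132 \left(\left(-25 - -34\right) + M{\left(-11 \right)}\right) = 132 \left(\left(-25 - -34\right) + \left(-3 + 3 \left(-11\right)\right)\right) = 132 \left(\left(-25 + 34\right) - 36\right) = 132 \left(9 - 36\right) = 132 \left(-27\right) = -3564$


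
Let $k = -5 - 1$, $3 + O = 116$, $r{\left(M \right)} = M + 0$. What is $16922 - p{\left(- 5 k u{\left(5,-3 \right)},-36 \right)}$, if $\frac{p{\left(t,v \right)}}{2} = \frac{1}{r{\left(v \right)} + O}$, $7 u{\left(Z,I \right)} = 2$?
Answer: $\frac{1302992}{77} \approx 16922.0$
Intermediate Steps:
$u{\left(Z,I \right)} = \frac{2}{7}$ ($u{\left(Z,I \right)} = \frac{1}{7} \cdot 2 = \frac{2}{7}$)
$r{\left(M \right)} = M$
$O = 113$ ($O = -3 + 116 = 113$)
$k = -6$
$p{\left(t,v \right)} = \frac{2}{113 + v}$ ($p{\left(t,v \right)} = \frac{2}{v + 113} = \frac{2}{113 + v}$)
$16922 - p{\left(- 5 k u{\left(5,-3 \right)},-36 \right)} = 16922 - \frac{2}{113 - 36} = 16922 - \frac{2}{77} = \frac{1302992}{77}$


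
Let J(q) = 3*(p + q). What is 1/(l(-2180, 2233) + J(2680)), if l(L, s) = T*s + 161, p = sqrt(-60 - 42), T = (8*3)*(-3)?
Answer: -8975/1369360679 - 3*I*sqrt(102)/23279131543 ≈ -6.5542e-6 - 1.3015e-9*I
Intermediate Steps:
T = -72 (T = 24*(-3) = -72)
p = I*sqrt(102) (p = sqrt(-102) = I*sqrt(102) ≈ 10.1*I)
l(L, s) = 161 - 72*s (l(L, s) = -72*s + 161 = 161 - 72*s)
J(q) = 3*q + 3*I*sqrt(102) (J(q) = 3*(I*sqrt(102) + q) = 3*(q + I*sqrt(102)) = 3*q + 3*I*sqrt(102))
1/(l(-2180, 2233) + J(2680)) = 1/((161 - 72*2233) + (3*2680 + 3*I*sqrt(102))) = 1/((161 - 160776) + (8040 + 3*I*sqrt(102))) = 1/(-160615 + (8040 + 3*I*sqrt(102))) = 1/(-152575 + 3*I*sqrt(102))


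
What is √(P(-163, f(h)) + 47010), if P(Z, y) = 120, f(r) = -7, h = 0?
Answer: √47130 ≈ 217.09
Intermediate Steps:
√(P(-163, f(h)) + 47010) = √(120 + 47010) = √47130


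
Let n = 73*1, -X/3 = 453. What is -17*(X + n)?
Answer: 21862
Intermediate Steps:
X = -1359 (X = -3*453 = -1359)
n = 73
-17*(X + n) = -17*(-1359 + 73) = -17*(-1286) = 21862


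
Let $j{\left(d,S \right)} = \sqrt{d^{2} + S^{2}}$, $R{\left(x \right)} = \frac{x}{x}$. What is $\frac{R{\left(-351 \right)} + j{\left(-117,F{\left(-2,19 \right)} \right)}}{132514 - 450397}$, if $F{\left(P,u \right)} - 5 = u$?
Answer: $- \frac{1}{317883} - \frac{\sqrt{1585}}{105961} \approx -0.00037887$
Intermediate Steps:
$F{\left(P,u \right)} = 5 + u$
$R{\left(x \right)} = 1$
$j{\left(d,S \right)} = \sqrt{S^{2} + d^{2}}$
$\frac{R{\left(-351 \right)} + j{\left(-117,F{\left(-2,19 \right)} \right)}}{132514 - 450397} = \frac{1 + \sqrt{\left(5 + 19\right)^{2} + \left(-117\right)^{2}}}{132514 - 450397} = \frac{1 + \sqrt{24^{2} + 13689}}{-317883} = \left(1 + \sqrt{576 + 13689}\right) \left(- \frac{1}{317883}\right) = \left(1 + \sqrt{14265}\right) \left(- \frac{1}{317883}\right) = \left(1 + 3 \sqrt{1585}\right) \left(- \frac{1}{317883}\right) = - \frac{1}{317883} - \frac{\sqrt{1585}}{105961}$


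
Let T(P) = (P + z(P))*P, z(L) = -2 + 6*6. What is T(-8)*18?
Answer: -3744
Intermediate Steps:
z(L) = 34 (z(L) = -2 + 36 = 34)
T(P) = P*(34 + P) (T(P) = (P + 34)*P = (34 + P)*P = P*(34 + P))
T(-8)*18 = -8*(34 - 8)*18 = -8*26*18 = -208*18 = -3744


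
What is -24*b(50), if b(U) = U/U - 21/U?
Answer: -348/25 ≈ -13.920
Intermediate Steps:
b(U) = 1 - 21/U
-24*b(50) = -24*(-21 + 50)/50 = -12*29/25 = -24*29/50 = -348/25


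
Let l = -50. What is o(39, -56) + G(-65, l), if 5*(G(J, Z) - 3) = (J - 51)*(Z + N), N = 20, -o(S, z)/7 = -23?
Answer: 860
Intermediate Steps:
o(S, z) = 161 (o(S, z) = -7*(-23) = 161)
G(J, Z) = 3 + (-51 + J)*(20 + Z)/5 (G(J, Z) = 3 + ((J - 51)*(Z + 20))/5 = 3 + ((-51 + J)*(20 + Z))/5 = 3 + (-51 + J)*(20 + Z)/5)
o(39, -56) + G(-65, l) = 161 + (-201 + 4*(-65) - 51/5*(-50) + (⅕)*(-65)*(-50)) = 161 + (-201 - 260 + 510 + 650) = 161 + 699 = 860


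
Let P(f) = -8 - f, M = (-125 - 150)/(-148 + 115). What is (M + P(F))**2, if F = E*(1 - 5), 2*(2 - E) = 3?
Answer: 49/9 ≈ 5.4444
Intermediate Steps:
E = 1/2 (E = 2 - 1/2*3 = 2 - 3/2 = 1/2 ≈ 0.50000)
M = 25/3 (M = -275/(-33) = -275*(-1/33) = 25/3 ≈ 8.3333)
F = -2 (F = (1 - 5)/2 = (1/2)*(-4) = -2)
(M + P(F))**2 = (25/3 + (-8 - 1*(-2)))**2 = (25/3 + (-8 + 2))**2 = (25/3 - 6)**2 = (7/3)**2 = 49/9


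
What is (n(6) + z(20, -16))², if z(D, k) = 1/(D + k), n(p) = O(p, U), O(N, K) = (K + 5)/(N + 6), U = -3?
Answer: 25/144 ≈ 0.17361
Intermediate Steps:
O(N, K) = (5 + K)/(6 + N)
n(p) = 2/(6 + p) (n(p) = (5 - 3)/(6 + p) = 2/(6 + p))
(n(6) + z(20, -16))² = (2/(6 + 6) + 1/(20 - 16))² = (2/12 + 1/4)² = (2*(1/12) + ¼)² = (⅙ + ¼)² = (5/12)² = 25/144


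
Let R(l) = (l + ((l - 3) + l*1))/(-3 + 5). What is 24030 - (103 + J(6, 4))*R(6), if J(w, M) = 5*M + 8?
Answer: 46095/2 ≈ 23048.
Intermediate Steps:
R(l) = -3/2 + 3*l/2 (R(l) = (l + ((-3 + l) + l))/2 = (l + (-3 + 2*l))*(1/2) = (-3 + 3*l)*(1/2) = -3/2 + 3*l/2)
J(w, M) = 8 + 5*M
24030 - (103 + J(6, 4))*R(6) = 24030 - (103 + (8 + 5*4))*(-3/2 + (3/2)*6) = 24030 - (103 + (8 + 20))*(-3/2 + 9) = 24030 - (103 + 28)*15/2 = 24030 - 131*15/2 = 24030 - 1*1965/2 = 24030 - 1965/2 = 46095/2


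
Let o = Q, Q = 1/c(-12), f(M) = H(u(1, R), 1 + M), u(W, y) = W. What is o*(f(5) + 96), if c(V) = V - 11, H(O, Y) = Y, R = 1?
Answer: -102/23 ≈ -4.4348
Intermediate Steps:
c(V) = -11 + V
f(M) = 1 + M
Q = -1/23 (Q = 1/(-11 - 12) = 1/(-23) = -1/23 ≈ -0.043478)
o = -1/23 ≈ -0.043478
o*(f(5) + 96) = -((1 + 5) + 96)/23 = -(6 + 96)/23 = -1/23*102 = -102/23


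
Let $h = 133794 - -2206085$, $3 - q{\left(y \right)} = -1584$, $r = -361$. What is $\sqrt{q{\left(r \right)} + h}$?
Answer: $\sqrt{2341466} \approx 1530.2$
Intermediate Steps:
$q{\left(y \right)} = 1587$ ($q{\left(y \right)} = 3 - -1584 = 3 + 1584 = 1587$)
$h = 2339879$ ($h = 133794 + 2206085 = 2339879$)
$\sqrt{q{\left(r \right)} + h} = \sqrt{1587 + 2339879} = \sqrt{2341466}$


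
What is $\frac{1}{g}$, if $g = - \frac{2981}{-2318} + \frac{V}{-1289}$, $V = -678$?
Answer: $\frac{2987902}{5414113} \approx 0.55187$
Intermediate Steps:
$g = \frac{5414113}{2987902}$ ($g = - \frac{2981}{-2318} - \frac{678}{-1289} = \left(-2981\right) \left(- \frac{1}{2318}\right) - - \frac{678}{1289} = \frac{2981}{2318} + \frac{678}{1289} = \frac{5414113}{2987902} \approx 1.812$)
$\frac{1}{g} = \frac{1}{\frac{5414113}{2987902}} = \frac{2987902}{5414113}$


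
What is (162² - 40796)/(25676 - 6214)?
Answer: -7276/9731 ≈ -0.74771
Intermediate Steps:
(162² - 40796)/(25676 - 6214) = (26244 - 40796)/19462 = -14552*1/19462 = -7276/9731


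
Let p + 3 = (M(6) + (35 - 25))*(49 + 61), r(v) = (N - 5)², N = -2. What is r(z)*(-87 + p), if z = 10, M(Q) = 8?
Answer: 92610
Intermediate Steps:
r(v) = 49 (r(v) = (-2 - 5)² = (-7)² = 49)
p = 1977 (p = -3 + (8 + (35 - 25))*(49 + 61) = -3 + (8 + 10)*110 = -3 + 18*110 = -3 + 1980 = 1977)
r(z)*(-87 + p) = 49*(-87 + 1977) = 49*1890 = 92610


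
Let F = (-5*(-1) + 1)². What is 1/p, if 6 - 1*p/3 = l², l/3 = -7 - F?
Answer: -1/49905 ≈ -2.0038e-5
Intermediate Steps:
F = 36 (F = (5 + 1)² = 6² = 36)
l = -129 (l = 3*(-7 - 1*36) = 3*(-7 - 36) = 3*(-43) = -129)
p = -49905 (p = 18 - 3*(-129)² = 18 - 3*16641 = 18 - 49923 = -49905)
1/p = 1/(-49905) = -1/49905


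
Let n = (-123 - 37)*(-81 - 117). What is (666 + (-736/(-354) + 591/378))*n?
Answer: 8761496480/413 ≈ 2.1214e+7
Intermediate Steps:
n = 31680 (n = -160*(-198) = 31680)
(666 + (-736/(-354) + 591/378))*n = (666 + (-736/(-354) + 591/378))*31680 = (666 + (-736*(-1/354) + 591*(1/378)))*31680 = (666 + (368/177 + 197/126))*31680 = (666 + 27079/7434)*31680 = (4978123/7434)*31680 = 8761496480/413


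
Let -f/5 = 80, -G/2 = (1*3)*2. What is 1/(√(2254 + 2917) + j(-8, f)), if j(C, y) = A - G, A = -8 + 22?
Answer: -26/4495 + √5171/4495 ≈ 0.010213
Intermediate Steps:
G = -12 (G = -2*1*3*2 = -6*2 = -2*6 = -12)
f = -400 (f = -5*80 = -400)
A = 14
j(C, y) = 26 (j(C, y) = 14 - 1*(-12) = 14 + 12 = 26)
1/(√(2254 + 2917) + j(-8, f)) = 1/(√(2254 + 2917) + 26) = 1/(√5171 + 26) = 1/(26 + √5171)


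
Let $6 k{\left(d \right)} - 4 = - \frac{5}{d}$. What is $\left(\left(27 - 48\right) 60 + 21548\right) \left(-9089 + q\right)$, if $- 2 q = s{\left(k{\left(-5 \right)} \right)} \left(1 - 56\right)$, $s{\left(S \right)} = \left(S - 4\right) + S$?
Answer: $- \frac{557098336}{3} \approx -1.857 \cdot 10^{8}$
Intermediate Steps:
$k{\left(d \right)} = \frac{2}{3} - \frac{5}{6 d}$ ($k{\left(d \right)} = \frac{2}{3} + \frac{\left(-5\right) \frac{1}{d}}{6} = \frac{2}{3} - \frac{5}{6 d}$)
$s{\left(S \right)} = -4 + 2 S$ ($s{\left(S \right)} = \left(-4 + S\right) + S = -4 + 2 S$)
$q = - \frac{385}{6}$ ($q = - \frac{\left(-4 + 2 \frac{-5 + 4 \left(-5\right)}{6 \left(-5\right)}\right) \left(1 - 56\right)}{2} = - \frac{\left(-4 + 2 \cdot \frac{1}{6} \left(- \frac{1}{5}\right) \left(-5 - 20\right)\right) \left(1 - 56\right)}{2} = - \frac{\left(-4 + 2 \cdot \frac{1}{6} \left(- \frac{1}{5}\right) \left(-25\right)\right) \left(-55\right)}{2} = - \frac{\left(-4 + 2 \cdot \frac{5}{6}\right) \left(-55\right)}{2} = - \frac{\left(-4 + \frac{5}{3}\right) \left(-55\right)}{2} = - \frac{\left(- \frac{7}{3}\right) \left(-55\right)}{2} = \left(- \frac{1}{2}\right) \frac{385}{3} = - \frac{385}{6} \approx -64.167$)
$\left(\left(27 - 48\right) 60 + 21548\right) \left(-9089 + q\right) = \left(\left(27 - 48\right) 60 + 21548\right) \left(-9089 - \frac{385}{6}\right) = \left(\left(-21\right) 60 + 21548\right) \left(- \frac{54919}{6}\right) = \left(-1260 + 21548\right) \left(- \frac{54919}{6}\right) = 20288 \left(- \frac{54919}{6}\right) = - \frac{557098336}{3}$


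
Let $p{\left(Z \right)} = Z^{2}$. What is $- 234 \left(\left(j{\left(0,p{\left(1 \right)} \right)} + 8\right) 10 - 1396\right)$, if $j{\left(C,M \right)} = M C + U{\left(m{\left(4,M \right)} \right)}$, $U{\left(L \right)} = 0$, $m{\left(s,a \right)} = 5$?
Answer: $307944$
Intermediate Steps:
$j{\left(C,M \right)} = C M$ ($j{\left(C,M \right)} = M C + 0 = C M + 0 = C M$)
$- 234 \left(\left(j{\left(0,p{\left(1 \right)} \right)} + 8\right) 10 - 1396\right) = - 234 \left(\left(0 \cdot 1^{2} + 8\right) 10 - 1396\right) = - 234 \left(\left(0 \cdot 1 + 8\right) 10 - 1396\right) = - 234 \left(\left(0 + 8\right) 10 - 1396\right) = - 234 \left(8 \cdot 10 - 1396\right) = - 234 \left(80 - 1396\right) = \left(-234\right) \left(-1316\right) = 307944$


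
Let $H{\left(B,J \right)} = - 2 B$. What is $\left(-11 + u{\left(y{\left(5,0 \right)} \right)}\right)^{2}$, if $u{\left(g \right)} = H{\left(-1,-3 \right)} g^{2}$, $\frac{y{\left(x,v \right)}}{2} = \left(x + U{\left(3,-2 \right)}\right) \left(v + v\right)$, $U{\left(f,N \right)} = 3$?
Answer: $121$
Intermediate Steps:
$y{\left(x,v \right)} = 4 v \left(3 + x\right)$ ($y{\left(x,v \right)} = 2 \left(x + 3\right) \left(v + v\right) = 2 \left(3 + x\right) 2 v = 2 \cdot 2 v \left(3 + x\right) = 4 v \left(3 + x\right)$)
$u{\left(g \right)} = 2 g^{2}$ ($u{\left(g \right)} = \left(-2\right) \left(-1\right) g^{2} = 2 g^{2}$)
$\left(-11 + u{\left(y{\left(5,0 \right)} \right)}\right)^{2} = \left(-11 + 2 \left(4 \cdot 0 \left(3 + 5\right)\right)^{2}\right)^{2} = \left(-11 + 2 \left(4 \cdot 0 \cdot 8\right)^{2}\right)^{2} = \left(-11 + 2 \cdot 0^{2}\right)^{2} = \left(-11 + 2 \cdot 0\right)^{2} = \left(-11 + 0\right)^{2} = \left(-11\right)^{2} = 121$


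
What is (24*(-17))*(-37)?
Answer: 15096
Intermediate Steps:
(24*(-17))*(-37) = -408*(-37) = 15096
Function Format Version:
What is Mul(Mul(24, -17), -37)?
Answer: 15096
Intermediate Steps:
Mul(Mul(24, -17), -37) = Mul(-408, -37) = 15096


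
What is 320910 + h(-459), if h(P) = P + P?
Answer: 319992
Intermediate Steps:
h(P) = 2*P
320910 + h(-459) = 320910 + 2*(-459) = 320910 - 918 = 319992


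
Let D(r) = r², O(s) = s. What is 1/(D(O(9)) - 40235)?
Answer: -1/40154 ≈ -2.4904e-5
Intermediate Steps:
1/(D(O(9)) - 40235) = 1/(9² - 40235) = 1/(81 - 40235) = 1/(-40154) = -1/40154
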